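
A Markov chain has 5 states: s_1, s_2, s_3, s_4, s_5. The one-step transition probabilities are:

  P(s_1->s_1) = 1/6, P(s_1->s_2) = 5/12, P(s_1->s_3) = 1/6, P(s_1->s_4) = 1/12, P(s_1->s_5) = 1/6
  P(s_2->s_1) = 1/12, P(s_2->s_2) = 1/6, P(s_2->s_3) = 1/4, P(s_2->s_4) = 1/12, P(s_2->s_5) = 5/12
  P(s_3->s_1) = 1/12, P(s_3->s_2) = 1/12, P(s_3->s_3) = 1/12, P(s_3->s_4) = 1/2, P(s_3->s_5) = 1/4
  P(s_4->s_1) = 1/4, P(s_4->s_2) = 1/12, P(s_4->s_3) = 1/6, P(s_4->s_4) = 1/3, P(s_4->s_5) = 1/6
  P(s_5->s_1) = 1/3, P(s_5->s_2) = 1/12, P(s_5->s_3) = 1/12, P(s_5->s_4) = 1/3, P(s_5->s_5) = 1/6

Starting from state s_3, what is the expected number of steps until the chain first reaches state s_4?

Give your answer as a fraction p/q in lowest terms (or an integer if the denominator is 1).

Let h_i = expected steps to first reach s_4 from state i.
Boundary: h_s_4 = 0.
First-step equations for the other states:
  h_s_1 = 1 + 1/6*h_s_1 + 5/12*h_s_2 + 1/6*h_s_3 + 1/12*h_s_4 + 1/6*h_s_5
  h_s_2 = 1 + 1/12*h_s_1 + 1/6*h_s_2 + 1/4*h_s_3 + 1/12*h_s_4 + 5/12*h_s_5
  h_s_3 = 1 + 1/12*h_s_1 + 1/12*h_s_2 + 1/12*h_s_3 + 1/2*h_s_4 + 1/4*h_s_5
  h_s_5 = 1 + 1/3*h_s_1 + 1/12*h_s_2 + 1/12*h_s_3 + 1/3*h_s_4 + 1/6*h_s_5

Substituting h_s_4 = 0 and rearranging gives the linear system (I - Q) h = 1:
  [5/6, -5/12, -1/6, -1/6] . (h_s_1, h_s_2, h_s_3, h_s_5) = 1
  [-1/12, 5/6, -1/4, -5/12] . (h_s_1, h_s_2, h_s_3, h_s_5) = 1
  [-1/12, -1/12, 11/12, -1/4] . (h_s_1, h_s_2, h_s_3, h_s_5) = 1
  [-1/3, -1/12, -1/12, 5/6] . (h_s_1, h_s_2, h_s_3, h_s_5) = 1

Solving yields:
  h_s_1 = 5102/1053
  h_s_2 = 4772/1053
  h_s_3 = 3164/1053
  h_s_5 = 1366/351

Starting state is s_3, so the expected hitting time is h_s_3 = 3164/1053.

Answer: 3164/1053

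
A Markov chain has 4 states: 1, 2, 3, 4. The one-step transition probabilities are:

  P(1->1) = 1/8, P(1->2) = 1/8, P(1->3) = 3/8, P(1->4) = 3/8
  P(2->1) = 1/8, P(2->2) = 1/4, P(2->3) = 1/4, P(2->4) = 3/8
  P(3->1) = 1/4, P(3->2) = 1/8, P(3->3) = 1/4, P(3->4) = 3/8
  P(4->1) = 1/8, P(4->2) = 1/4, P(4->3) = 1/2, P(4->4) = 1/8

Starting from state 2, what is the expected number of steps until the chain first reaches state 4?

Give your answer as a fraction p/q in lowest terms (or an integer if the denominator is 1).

Answer: 8/3

Derivation:
Let h_i = expected steps to first reach 4 from state i.
Boundary: h_4 = 0.
First-step equations for the other states:
  h_1 = 1 + 1/8*h_1 + 1/8*h_2 + 3/8*h_3 + 3/8*h_4
  h_2 = 1 + 1/8*h_1 + 1/4*h_2 + 1/4*h_3 + 3/8*h_4
  h_3 = 1 + 1/4*h_1 + 1/8*h_2 + 1/4*h_3 + 3/8*h_4

Substituting h_4 = 0 and rearranging gives the linear system (I - Q) h = 1:
  [7/8, -1/8, -3/8] . (h_1, h_2, h_3) = 1
  [-1/8, 3/4, -1/4] . (h_1, h_2, h_3) = 1
  [-1/4, -1/8, 3/4] . (h_1, h_2, h_3) = 1

Solving yields:
  h_1 = 8/3
  h_2 = 8/3
  h_3 = 8/3

Starting state is 2, so the expected hitting time is h_2 = 8/3.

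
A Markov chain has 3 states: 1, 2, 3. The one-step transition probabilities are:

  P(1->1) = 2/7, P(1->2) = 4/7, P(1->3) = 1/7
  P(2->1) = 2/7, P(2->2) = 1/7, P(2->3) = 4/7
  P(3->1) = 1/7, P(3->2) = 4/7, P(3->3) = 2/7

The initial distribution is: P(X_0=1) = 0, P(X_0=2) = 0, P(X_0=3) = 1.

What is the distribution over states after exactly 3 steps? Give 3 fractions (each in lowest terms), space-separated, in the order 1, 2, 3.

Answer: 11/49 148/343 118/343

Derivation:
Propagating the distribution step by step (d_{t+1} = d_t * P):
d_0 = (1=0, 2=0, 3=1)
  d_1[1] = 0*2/7 + 0*2/7 + 1*1/7 = 1/7
  d_1[2] = 0*4/7 + 0*1/7 + 1*4/7 = 4/7
  d_1[3] = 0*1/7 + 0*4/7 + 1*2/7 = 2/7
d_1 = (1=1/7, 2=4/7, 3=2/7)
  d_2[1] = 1/7*2/7 + 4/7*2/7 + 2/7*1/7 = 12/49
  d_2[2] = 1/7*4/7 + 4/7*1/7 + 2/7*4/7 = 16/49
  d_2[3] = 1/7*1/7 + 4/7*4/7 + 2/7*2/7 = 3/7
d_2 = (1=12/49, 2=16/49, 3=3/7)
  d_3[1] = 12/49*2/7 + 16/49*2/7 + 3/7*1/7 = 11/49
  d_3[2] = 12/49*4/7 + 16/49*1/7 + 3/7*4/7 = 148/343
  d_3[3] = 12/49*1/7 + 16/49*4/7 + 3/7*2/7 = 118/343
d_3 = (1=11/49, 2=148/343, 3=118/343)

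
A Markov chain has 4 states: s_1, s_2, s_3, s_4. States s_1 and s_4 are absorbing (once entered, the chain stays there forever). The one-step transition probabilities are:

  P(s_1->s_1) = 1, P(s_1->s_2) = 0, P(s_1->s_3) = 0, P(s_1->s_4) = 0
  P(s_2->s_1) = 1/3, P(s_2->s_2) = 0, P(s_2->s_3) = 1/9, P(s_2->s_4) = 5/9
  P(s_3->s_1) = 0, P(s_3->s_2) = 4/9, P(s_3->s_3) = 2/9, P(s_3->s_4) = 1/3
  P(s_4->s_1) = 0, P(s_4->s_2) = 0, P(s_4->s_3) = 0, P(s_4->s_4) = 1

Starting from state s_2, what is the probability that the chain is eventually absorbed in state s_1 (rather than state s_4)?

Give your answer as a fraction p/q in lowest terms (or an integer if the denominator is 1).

Let a_i = P(absorbed in s_1 | start in state i).
Boundary conditions: a_s_1 = 1, a_s_4 = 0.
For each transient state i, a_i = sum_j P(i->j) * a_j:
  a_s_2 = 1/3*a_s_1 + 0*a_s_2 + 1/9*a_s_3 + 5/9*a_s_4
  a_s_3 = 0*a_s_1 + 4/9*a_s_2 + 2/9*a_s_3 + 1/3*a_s_4

Substituting a_s_1 = 1 and a_s_4 = 0, rearrange to (I - Q) a = r where r[i] = P(i -> s_1):
  [1, -1/9] . (a_s_2, a_s_3) = 1/3
  [-4/9, 7/9] . (a_s_2, a_s_3) = 0

Solving yields:
  a_s_2 = 21/59
  a_s_3 = 12/59

Starting state is s_2, so the absorption probability is a_s_2 = 21/59.

Answer: 21/59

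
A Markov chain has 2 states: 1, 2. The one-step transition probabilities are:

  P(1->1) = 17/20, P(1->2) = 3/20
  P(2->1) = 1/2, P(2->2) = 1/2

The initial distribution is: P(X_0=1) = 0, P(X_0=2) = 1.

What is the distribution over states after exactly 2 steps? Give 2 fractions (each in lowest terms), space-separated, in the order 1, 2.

Answer: 27/40 13/40

Derivation:
Propagating the distribution step by step (d_{t+1} = d_t * P):
d_0 = (1=0, 2=1)
  d_1[1] = 0*17/20 + 1*1/2 = 1/2
  d_1[2] = 0*3/20 + 1*1/2 = 1/2
d_1 = (1=1/2, 2=1/2)
  d_2[1] = 1/2*17/20 + 1/2*1/2 = 27/40
  d_2[2] = 1/2*3/20 + 1/2*1/2 = 13/40
d_2 = (1=27/40, 2=13/40)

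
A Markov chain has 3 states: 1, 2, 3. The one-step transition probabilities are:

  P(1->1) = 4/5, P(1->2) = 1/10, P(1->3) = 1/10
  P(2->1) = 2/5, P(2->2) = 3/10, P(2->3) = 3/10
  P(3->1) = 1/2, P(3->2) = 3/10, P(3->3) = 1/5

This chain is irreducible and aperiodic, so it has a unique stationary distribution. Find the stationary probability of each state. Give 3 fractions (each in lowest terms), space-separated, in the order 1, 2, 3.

The stationary distribution satisfies pi = pi * P, i.e.:
  pi_1 = 4/5*pi_1 + 2/5*pi_2 + 1/2*pi_3
  pi_2 = 1/10*pi_1 + 3/10*pi_2 + 3/10*pi_3
  pi_3 = 1/10*pi_1 + 3/10*pi_2 + 1/5*pi_3
with normalization: pi_1 + pi_2 + pi_3 = 1.

Using the first 2 balance equations plus normalization, the linear system A*pi = b is:
  [-1/5, 2/5, 1/2] . pi = 0
  [1/10, -7/10, 3/10] . pi = 0
  [1, 1, 1] . pi = 1

Solving yields:
  pi_1 = 47/68
  pi_2 = 11/68
  pi_3 = 5/34

Verification (pi * P):
  47/68*4/5 + 11/68*2/5 + 5/34*1/2 = 47/68 = pi_1  (ok)
  47/68*1/10 + 11/68*3/10 + 5/34*3/10 = 11/68 = pi_2  (ok)
  47/68*1/10 + 11/68*3/10 + 5/34*1/5 = 5/34 = pi_3  (ok)

Answer: 47/68 11/68 5/34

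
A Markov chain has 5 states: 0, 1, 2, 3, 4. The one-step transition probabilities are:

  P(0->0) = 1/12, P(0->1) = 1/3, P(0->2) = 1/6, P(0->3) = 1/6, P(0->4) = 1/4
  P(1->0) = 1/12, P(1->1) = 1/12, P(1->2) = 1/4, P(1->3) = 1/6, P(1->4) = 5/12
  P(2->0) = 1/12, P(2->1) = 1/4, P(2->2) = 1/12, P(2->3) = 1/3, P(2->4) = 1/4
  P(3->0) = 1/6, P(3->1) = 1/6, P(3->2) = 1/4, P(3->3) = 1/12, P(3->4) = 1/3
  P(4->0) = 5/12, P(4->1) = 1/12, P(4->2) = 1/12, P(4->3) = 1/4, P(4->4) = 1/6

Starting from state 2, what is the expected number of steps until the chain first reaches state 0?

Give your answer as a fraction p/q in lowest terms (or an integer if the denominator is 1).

Answer: 88/17

Derivation:
Let h_i = expected steps to first reach 0 from state i.
Boundary: h_0 = 0.
First-step equations for the other states:
  h_1 = 1 + 1/12*h_0 + 1/12*h_1 + 1/4*h_2 + 1/6*h_3 + 5/12*h_4
  h_2 = 1 + 1/12*h_0 + 1/4*h_1 + 1/12*h_2 + 1/3*h_3 + 1/4*h_4
  h_3 = 1 + 1/6*h_0 + 1/6*h_1 + 1/4*h_2 + 1/12*h_3 + 1/3*h_4
  h_4 = 1 + 5/12*h_0 + 1/12*h_1 + 1/12*h_2 + 1/4*h_3 + 1/6*h_4

Substituting h_0 = 0 and rearranging gives the linear system (I - Q) h = 1:
  [11/12, -1/4, -1/6, -5/12] . (h_1, h_2, h_3, h_4) = 1
  [-1/4, 11/12, -1/3, -1/4] . (h_1, h_2, h_3, h_4) = 1
  [-1/6, -1/4, 11/12, -1/3] . (h_1, h_2, h_3, h_4) = 1
  [-1/12, -1/12, -1/4, 5/6] . (h_1, h_2, h_3, h_4) = 1

Solving yields:
  h_1 = 256/51
  h_2 = 88/17
  h_3 = 564/119
  h_4 = 1300/357

Starting state is 2, so the expected hitting time is h_2 = 88/17.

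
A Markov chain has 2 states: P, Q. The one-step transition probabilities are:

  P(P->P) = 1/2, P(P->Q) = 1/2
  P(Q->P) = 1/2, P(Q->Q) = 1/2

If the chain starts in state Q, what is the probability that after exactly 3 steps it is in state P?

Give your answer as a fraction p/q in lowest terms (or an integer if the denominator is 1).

Computing P^3 by repeated multiplication:
P^1 =
  P: [1/2, 1/2]
  Q: [1/2, 1/2]
P^2 =
  P: [1/2, 1/2]
  Q: [1/2, 1/2]
P^3 =
  P: [1/2, 1/2]
  Q: [1/2, 1/2]

(P^3)[Q -> P] = 1/2

Answer: 1/2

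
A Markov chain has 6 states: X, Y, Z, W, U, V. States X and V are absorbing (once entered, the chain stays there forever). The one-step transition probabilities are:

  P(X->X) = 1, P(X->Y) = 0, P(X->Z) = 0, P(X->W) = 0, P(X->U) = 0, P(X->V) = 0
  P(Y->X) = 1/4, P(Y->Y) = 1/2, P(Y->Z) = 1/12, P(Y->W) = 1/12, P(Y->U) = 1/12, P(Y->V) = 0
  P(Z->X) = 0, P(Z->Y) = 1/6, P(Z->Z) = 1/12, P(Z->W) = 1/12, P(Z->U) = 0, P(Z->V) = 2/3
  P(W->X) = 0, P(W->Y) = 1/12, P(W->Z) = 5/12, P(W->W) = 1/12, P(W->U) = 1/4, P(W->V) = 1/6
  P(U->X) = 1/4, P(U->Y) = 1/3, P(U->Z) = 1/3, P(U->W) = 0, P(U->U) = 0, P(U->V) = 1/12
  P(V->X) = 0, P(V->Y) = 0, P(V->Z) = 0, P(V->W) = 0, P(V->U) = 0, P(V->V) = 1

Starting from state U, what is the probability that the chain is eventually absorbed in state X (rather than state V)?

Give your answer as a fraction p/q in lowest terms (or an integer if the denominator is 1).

Answer: 906/1757

Derivation:
Let a_i = P(absorbed in X | start in state i).
Boundary conditions: a_X = 1, a_V = 0.
For each transient state i, a_i = sum_j P(i->j) * a_j:
  a_Y = 1/4*a_X + 1/2*a_Y + 1/12*a_Z + 1/12*a_W + 1/12*a_U + 0*a_V
  a_Z = 0*a_X + 1/6*a_Y + 1/12*a_Z + 1/12*a_W + 0*a_U + 2/3*a_V
  a_W = 0*a_X + 1/12*a_Y + 5/12*a_Z + 1/12*a_W + 1/4*a_U + 1/6*a_V
  a_U = 1/4*a_X + 1/3*a_Y + 1/3*a_Z + 0*a_W + 0*a_U + 1/12*a_V

Substituting a_X = 1 and a_V = 0, rearrange to (I - Q) a = r where r[i] = P(i -> X):
  [1/2, -1/12, -1/12, -1/12] . (a_Y, a_Z, a_W, a_U) = 1/4
  [-1/6, 11/12, -1/12, 0] . (a_Y, a_Z, a_W, a_U) = 0
  [-1/12, -5/12, 11/12, -1/4] . (a_Y, a_Z, a_W, a_U) = 0
  [-1/3, -1/3, 0, 1] . (a_Y, a_Z, a_W, a_U) = 1/4

Solving yields:
  a_Y = 1149/1757
  a_Z = 1005/7028
  a_W = 1863/7028
  a_U = 906/1757

Starting state is U, so the absorption probability is a_U = 906/1757.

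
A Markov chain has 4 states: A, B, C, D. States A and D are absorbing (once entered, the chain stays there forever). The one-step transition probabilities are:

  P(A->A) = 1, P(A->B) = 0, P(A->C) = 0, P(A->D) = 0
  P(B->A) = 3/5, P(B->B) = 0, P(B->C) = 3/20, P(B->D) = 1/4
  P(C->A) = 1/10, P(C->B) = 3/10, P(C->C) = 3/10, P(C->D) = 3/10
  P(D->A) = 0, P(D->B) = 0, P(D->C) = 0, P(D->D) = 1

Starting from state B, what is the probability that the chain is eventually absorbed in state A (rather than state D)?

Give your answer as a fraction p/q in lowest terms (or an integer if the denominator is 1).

Let a_i = P(absorbed in A | start in state i).
Boundary conditions: a_A = 1, a_D = 0.
For each transient state i, a_i = sum_j P(i->j) * a_j:
  a_B = 3/5*a_A + 0*a_B + 3/20*a_C + 1/4*a_D
  a_C = 1/10*a_A + 3/10*a_B + 3/10*a_C + 3/10*a_D

Substituting a_A = 1 and a_D = 0, rearrange to (I - Q) a = r where r[i] = P(i -> A):
  [1, -3/20] . (a_B, a_C) = 3/5
  [-3/10, 7/10] . (a_B, a_C) = 1/10

Solving yields:
  a_B = 87/131
  a_C = 56/131

Starting state is B, so the absorption probability is a_B = 87/131.

Answer: 87/131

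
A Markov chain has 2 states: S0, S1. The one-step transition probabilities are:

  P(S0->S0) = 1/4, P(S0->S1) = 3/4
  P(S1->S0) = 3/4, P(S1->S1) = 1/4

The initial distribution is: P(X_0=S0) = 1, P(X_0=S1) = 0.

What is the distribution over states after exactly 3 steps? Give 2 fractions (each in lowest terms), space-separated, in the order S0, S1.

Propagating the distribution step by step (d_{t+1} = d_t * P):
d_0 = (S0=1, S1=0)
  d_1[S0] = 1*1/4 + 0*3/4 = 1/4
  d_1[S1] = 1*3/4 + 0*1/4 = 3/4
d_1 = (S0=1/4, S1=3/4)
  d_2[S0] = 1/4*1/4 + 3/4*3/4 = 5/8
  d_2[S1] = 1/4*3/4 + 3/4*1/4 = 3/8
d_2 = (S0=5/8, S1=3/8)
  d_3[S0] = 5/8*1/4 + 3/8*3/4 = 7/16
  d_3[S1] = 5/8*3/4 + 3/8*1/4 = 9/16
d_3 = (S0=7/16, S1=9/16)

Answer: 7/16 9/16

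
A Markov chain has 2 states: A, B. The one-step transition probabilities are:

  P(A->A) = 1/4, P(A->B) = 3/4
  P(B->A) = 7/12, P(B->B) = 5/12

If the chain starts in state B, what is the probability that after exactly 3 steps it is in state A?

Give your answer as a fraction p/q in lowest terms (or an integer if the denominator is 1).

Computing P^3 by repeated multiplication:
P^1 =
  A: [1/4, 3/4]
  B: [7/12, 5/12]
P^2 =
  A: [1/2, 1/2]
  B: [7/18, 11/18]
P^3 =
  A: [5/12, 7/12]
  B: [49/108, 59/108]

(P^3)[B -> A] = 49/108

Answer: 49/108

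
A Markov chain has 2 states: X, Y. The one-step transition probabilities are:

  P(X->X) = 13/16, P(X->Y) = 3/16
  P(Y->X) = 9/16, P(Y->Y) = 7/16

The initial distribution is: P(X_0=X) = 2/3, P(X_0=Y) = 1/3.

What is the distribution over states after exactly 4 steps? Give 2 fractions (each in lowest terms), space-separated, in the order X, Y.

Answer: 2303/3072 769/3072

Derivation:
Propagating the distribution step by step (d_{t+1} = d_t * P):
d_0 = (X=2/3, Y=1/3)
  d_1[X] = 2/3*13/16 + 1/3*9/16 = 35/48
  d_1[Y] = 2/3*3/16 + 1/3*7/16 = 13/48
d_1 = (X=35/48, Y=13/48)
  d_2[X] = 35/48*13/16 + 13/48*9/16 = 143/192
  d_2[Y] = 35/48*3/16 + 13/48*7/16 = 49/192
d_2 = (X=143/192, Y=49/192)
  d_3[X] = 143/192*13/16 + 49/192*9/16 = 575/768
  d_3[Y] = 143/192*3/16 + 49/192*7/16 = 193/768
d_3 = (X=575/768, Y=193/768)
  d_4[X] = 575/768*13/16 + 193/768*9/16 = 2303/3072
  d_4[Y] = 575/768*3/16 + 193/768*7/16 = 769/3072
d_4 = (X=2303/3072, Y=769/3072)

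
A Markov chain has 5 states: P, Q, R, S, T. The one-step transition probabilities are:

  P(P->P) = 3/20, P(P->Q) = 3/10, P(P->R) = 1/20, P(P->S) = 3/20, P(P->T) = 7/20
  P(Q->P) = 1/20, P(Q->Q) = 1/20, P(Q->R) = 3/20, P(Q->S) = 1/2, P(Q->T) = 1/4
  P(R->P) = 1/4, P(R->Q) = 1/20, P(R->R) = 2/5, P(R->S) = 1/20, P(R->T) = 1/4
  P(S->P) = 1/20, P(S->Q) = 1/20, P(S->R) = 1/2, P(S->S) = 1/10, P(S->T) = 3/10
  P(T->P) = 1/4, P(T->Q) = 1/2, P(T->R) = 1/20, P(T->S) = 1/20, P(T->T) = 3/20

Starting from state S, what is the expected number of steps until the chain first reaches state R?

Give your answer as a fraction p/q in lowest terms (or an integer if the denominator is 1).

Answer: 1397/371

Derivation:
Let h_i = expected steps to first reach R from state i.
Boundary: h_R = 0.
First-step equations for the other states:
  h_P = 1 + 3/20*h_P + 3/10*h_Q + 1/20*h_R + 3/20*h_S + 7/20*h_T
  h_Q = 1 + 1/20*h_P + 1/20*h_Q + 3/20*h_R + 1/2*h_S + 1/4*h_T
  h_S = 1 + 1/20*h_P + 1/20*h_Q + 1/2*h_R + 1/10*h_S + 3/10*h_T
  h_T = 1 + 1/4*h_P + 1/2*h_Q + 1/20*h_R + 1/20*h_S + 3/20*h_T

Substituting h_R = 0 and rearranging gives the linear system (I - Q) h = 1:
  [17/20, -3/10, -3/20, -7/20] . (h_P, h_Q, h_S, h_T) = 1
  [-1/20, 19/20, -1/2, -1/4] . (h_P, h_Q, h_S, h_T) = 1
  [-1/20, -1/20, 9/10, -3/10] . (h_P, h_Q, h_S, h_T) = 1
  [-1/4, -1/2, -1/20, 17/20] . (h_P, h_Q, h_S, h_T) = 1

Solving yields:
  h_P = 6803/1113
  h_Q = 5527/1113
  h_S = 1397/371
  h_T = 6808/1113

Starting state is S, so the expected hitting time is h_S = 1397/371.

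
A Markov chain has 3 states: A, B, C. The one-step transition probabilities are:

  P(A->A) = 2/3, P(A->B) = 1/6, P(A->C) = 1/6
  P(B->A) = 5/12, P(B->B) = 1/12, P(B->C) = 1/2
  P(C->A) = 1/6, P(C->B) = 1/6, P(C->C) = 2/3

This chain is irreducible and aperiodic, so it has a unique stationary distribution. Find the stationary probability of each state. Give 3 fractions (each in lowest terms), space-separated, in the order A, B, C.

Answer: 16/39 2/13 17/39

Derivation:
The stationary distribution satisfies pi = pi * P, i.e.:
  pi_A = 2/3*pi_A + 5/12*pi_B + 1/6*pi_C
  pi_B = 1/6*pi_A + 1/12*pi_B + 1/6*pi_C
  pi_C = 1/6*pi_A + 1/2*pi_B + 2/3*pi_C
with normalization: pi_A + pi_B + pi_C = 1.

Using the first 2 balance equations plus normalization, the linear system A*pi = b is:
  [-1/3, 5/12, 1/6] . pi = 0
  [1/6, -11/12, 1/6] . pi = 0
  [1, 1, 1] . pi = 1

Solving yields:
  pi_A = 16/39
  pi_B = 2/13
  pi_C = 17/39

Verification (pi * P):
  16/39*2/3 + 2/13*5/12 + 17/39*1/6 = 16/39 = pi_A  (ok)
  16/39*1/6 + 2/13*1/12 + 17/39*1/6 = 2/13 = pi_B  (ok)
  16/39*1/6 + 2/13*1/2 + 17/39*2/3 = 17/39 = pi_C  (ok)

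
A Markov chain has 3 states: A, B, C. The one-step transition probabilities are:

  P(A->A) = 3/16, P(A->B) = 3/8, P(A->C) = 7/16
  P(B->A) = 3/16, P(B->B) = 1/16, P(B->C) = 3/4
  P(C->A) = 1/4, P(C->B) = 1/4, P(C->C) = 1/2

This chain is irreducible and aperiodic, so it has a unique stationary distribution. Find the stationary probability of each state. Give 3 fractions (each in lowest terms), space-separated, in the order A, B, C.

Answer: 72/325 76/325 177/325

Derivation:
The stationary distribution satisfies pi = pi * P, i.e.:
  pi_A = 3/16*pi_A + 3/16*pi_B + 1/4*pi_C
  pi_B = 3/8*pi_A + 1/16*pi_B + 1/4*pi_C
  pi_C = 7/16*pi_A + 3/4*pi_B + 1/2*pi_C
with normalization: pi_A + pi_B + pi_C = 1.

Using the first 2 balance equations plus normalization, the linear system A*pi = b is:
  [-13/16, 3/16, 1/4] . pi = 0
  [3/8, -15/16, 1/4] . pi = 0
  [1, 1, 1] . pi = 1

Solving yields:
  pi_A = 72/325
  pi_B = 76/325
  pi_C = 177/325

Verification (pi * P):
  72/325*3/16 + 76/325*3/16 + 177/325*1/4 = 72/325 = pi_A  (ok)
  72/325*3/8 + 76/325*1/16 + 177/325*1/4 = 76/325 = pi_B  (ok)
  72/325*7/16 + 76/325*3/4 + 177/325*1/2 = 177/325 = pi_C  (ok)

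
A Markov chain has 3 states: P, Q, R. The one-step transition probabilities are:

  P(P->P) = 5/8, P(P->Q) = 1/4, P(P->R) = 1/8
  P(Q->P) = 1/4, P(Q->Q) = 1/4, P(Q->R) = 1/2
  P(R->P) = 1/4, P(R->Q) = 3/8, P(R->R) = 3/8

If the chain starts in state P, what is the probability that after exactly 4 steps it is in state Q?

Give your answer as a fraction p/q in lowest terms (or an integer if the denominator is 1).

Answer: 1171/4096

Derivation:
Computing P^4 by repeated multiplication:
P^1 =
  P: [5/8, 1/4, 1/8]
  Q: [1/4, 1/4, 1/2]
  R: [1/4, 3/8, 3/8]
P^2 =
  P: [31/64, 17/64, 1/4]
  Q: [11/32, 5/16, 11/32]
  R: [11/32, 19/64, 23/64]
P^3 =
  P: [221/512, 9/32, 147/512]
  Q: [97/256, 75/256, 21/64]
  R: [97/256, 151/512, 167/512]
P^4 =
  P: [1687/4096, 1171/4096, 619/2048]
  Q: [803/2048, 149/512, 649/2048]
  R: [803/2048, 1191/4096, 1299/4096]

(P^4)[P -> Q] = 1171/4096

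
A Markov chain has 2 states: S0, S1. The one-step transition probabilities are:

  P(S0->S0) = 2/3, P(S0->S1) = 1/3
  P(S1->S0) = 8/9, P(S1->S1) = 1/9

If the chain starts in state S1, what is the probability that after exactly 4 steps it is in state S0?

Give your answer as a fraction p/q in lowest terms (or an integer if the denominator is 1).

Computing P^4 by repeated multiplication:
P^1 =
  S0: [2/3, 1/3]
  S1: [8/9, 1/9]
P^2 =
  S0: [20/27, 7/27]
  S1: [56/81, 25/81]
P^3 =
  S0: [176/243, 67/243]
  S1: [536/729, 193/729]
P^4 =
  S0: [1592/2187, 595/2187]
  S1: [4760/6561, 1801/6561]

(P^4)[S1 -> S0] = 4760/6561

Answer: 4760/6561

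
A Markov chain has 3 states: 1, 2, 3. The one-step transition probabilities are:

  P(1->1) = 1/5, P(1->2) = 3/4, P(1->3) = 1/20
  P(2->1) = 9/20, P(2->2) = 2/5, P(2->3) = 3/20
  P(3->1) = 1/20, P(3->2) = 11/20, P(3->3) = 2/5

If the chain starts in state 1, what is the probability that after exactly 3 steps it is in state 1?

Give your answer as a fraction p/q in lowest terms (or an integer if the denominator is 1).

Answer: 149/500

Derivation:
Computing P^3 by repeated multiplication:
P^1 =
  1: [1/5, 3/4, 1/20]
  2: [9/20, 2/5, 3/20]
  3: [1/20, 11/20, 2/5]
P^2 =
  1: [19/50, 191/400, 57/400]
  2: [111/400, 29/50, 57/400]
  3: [111/400, 191/400, 49/200]
P^3 =
  1: [149/500, 887/1600, 1181/8000]
  2: [2589/8000, 1037/2000, 1263/8000]
  3: [2261/8000, 4271/8000, 367/2000]

(P^3)[1 -> 1] = 149/500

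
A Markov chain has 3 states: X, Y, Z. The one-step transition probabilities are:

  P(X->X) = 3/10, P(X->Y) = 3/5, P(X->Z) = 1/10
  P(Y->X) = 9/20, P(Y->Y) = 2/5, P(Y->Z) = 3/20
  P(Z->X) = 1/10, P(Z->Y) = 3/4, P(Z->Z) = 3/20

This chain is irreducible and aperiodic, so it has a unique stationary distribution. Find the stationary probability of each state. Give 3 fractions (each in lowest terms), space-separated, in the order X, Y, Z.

The stationary distribution satisfies pi = pi * P, i.e.:
  pi_X = 3/10*pi_X + 9/20*pi_Y + 1/10*pi_Z
  pi_Y = 3/5*pi_X + 2/5*pi_Y + 3/4*pi_Z
  pi_Z = 1/10*pi_X + 3/20*pi_Y + 3/20*pi_Z
with normalization: pi_X + pi_Y + pi_Z = 1.

Using the first 2 balance equations plus normalization, the linear system A*pi = b is:
  [-7/10, 9/20, 1/10] . pi = 0
  [3/5, -3/5, 3/4] . pi = 0
  [1, 1, 1] . pi = 1

Solving yields:
  pi_X = 53/151
  pi_Y = 78/151
  pi_Z = 20/151

Verification (pi * P):
  53/151*3/10 + 78/151*9/20 + 20/151*1/10 = 53/151 = pi_X  (ok)
  53/151*3/5 + 78/151*2/5 + 20/151*3/4 = 78/151 = pi_Y  (ok)
  53/151*1/10 + 78/151*3/20 + 20/151*3/20 = 20/151 = pi_Z  (ok)

Answer: 53/151 78/151 20/151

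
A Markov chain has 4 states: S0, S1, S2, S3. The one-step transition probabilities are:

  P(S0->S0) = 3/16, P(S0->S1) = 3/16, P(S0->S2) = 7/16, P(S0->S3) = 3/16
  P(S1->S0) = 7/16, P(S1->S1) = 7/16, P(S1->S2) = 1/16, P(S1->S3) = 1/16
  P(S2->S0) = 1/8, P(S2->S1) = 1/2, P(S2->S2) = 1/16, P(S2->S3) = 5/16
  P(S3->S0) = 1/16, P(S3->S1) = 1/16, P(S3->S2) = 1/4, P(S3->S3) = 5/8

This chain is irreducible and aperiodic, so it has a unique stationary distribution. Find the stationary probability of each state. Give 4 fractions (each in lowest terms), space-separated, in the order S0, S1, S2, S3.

The stationary distribution satisfies pi = pi * P, i.e.:
  pi_S0 = 3/16*pi_S0 + 7/16*pi_S1 + 1/8*pi_S2 + 1/16*pi_S3
  pi_S1 = 3/16*pi_S0 + 7/16*pi_S1 + 1/2*pi_S2 + 1/16*pi_S3
  pi_S2 = 7/16*pi_S0 + 1/16*pi_S1 + 1/16*pi_S2 + 1/4*pi_S3
  pi_S3 = 3/16*pi_S0 + 1/16*pi_S1 + 5/16*pi_S2 + 5/8*pi_S3
with normalization: pi_S0 + pi_S1 + pi_S2 + pi_S3 = 1.

Using the first 3 balance equations plus normalization, the linear system A*pi = b is:
  [-13/16, 7/16, 1/8, 1/16] . pi = 0
  [3/16, -9/16, 1/2, 1/16] . pi = 0
  [7/16, 1/16, -15/16, 1/4] . pi = 0
  [1, 1, 1, 1] . pi = 1

Solving yields:
  pi_S0 = 265/1288
  pi_S1 = 361/1288
  pi_S2 = 32/161
  pi_S3 = 29/92

Verification (pi * P):
  265/1288*3/16 + 361/1288*7/16 + 32/161*1/8 + 29/92*1/16 = 265/1288 = pi_S0  (ok)
  265/1288*3/16 + 361/1288*7/16 + 32/161*1/2 + 29/92*1/16 = 361/1288 = pi_S1  (ok)
  265/1288*7/16 + 361/1288*1/16 + 32/161*1/16 + 29/92*1/4 = 32/161 = pi_S2  (ok)
  265/1288*3/16 + 361/1288*1/16 + 32/161*5/16 + 29/92*5/8 = 29/92 = pi_S3  (ok)

Answer: 265/1288 361/1288 32/161 29/92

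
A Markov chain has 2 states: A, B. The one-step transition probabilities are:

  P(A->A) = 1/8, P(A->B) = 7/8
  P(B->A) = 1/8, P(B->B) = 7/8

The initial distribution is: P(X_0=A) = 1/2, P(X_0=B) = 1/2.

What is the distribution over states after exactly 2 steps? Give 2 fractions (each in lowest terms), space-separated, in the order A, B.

Propagating the distribution step by step (d_{t+1} = d_t * P):
d_0 = (A=1/2, B=1/2)
  d_1[A] = 1/2*1/8 + 1/2*1/8 = 1/8
  d_1[B] = 1/2*7/8 + 1/2*7/8 = 7/8
d_1 = (A=1/8, B=7/8)
  d_2[A] = 1/8*1/8 + 7/8*1/8 = 1/8
  d_2[B] = 1/8*7/8 + 7/8*7/8 = 7/8
d_2 = (A=1/8, B=7/8)

Answer: 1/8 7/8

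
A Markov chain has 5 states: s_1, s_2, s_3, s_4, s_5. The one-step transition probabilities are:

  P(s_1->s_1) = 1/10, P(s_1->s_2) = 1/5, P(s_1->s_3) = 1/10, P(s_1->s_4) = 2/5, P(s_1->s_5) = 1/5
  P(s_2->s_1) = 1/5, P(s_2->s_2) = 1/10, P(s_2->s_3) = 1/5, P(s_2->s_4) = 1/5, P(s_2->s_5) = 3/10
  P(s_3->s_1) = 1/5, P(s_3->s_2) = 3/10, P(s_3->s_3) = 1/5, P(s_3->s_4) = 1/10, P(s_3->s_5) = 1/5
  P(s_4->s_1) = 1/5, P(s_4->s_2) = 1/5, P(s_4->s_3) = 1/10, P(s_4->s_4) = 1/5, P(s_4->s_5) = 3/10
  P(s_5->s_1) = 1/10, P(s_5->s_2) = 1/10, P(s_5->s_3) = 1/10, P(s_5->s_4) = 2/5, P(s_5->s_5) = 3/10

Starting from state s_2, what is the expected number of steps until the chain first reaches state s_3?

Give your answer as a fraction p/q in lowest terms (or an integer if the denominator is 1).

Answer: 5450/693

Derivation:
Let h_i = expected steps to first reach s_3 from state i.
Boundary: h_s_3 = 0.
First-step equations for the other states:
  h_s_1 = 1 + 1/10*h_s_1 + 1/5*h_s_2 + 1/10*h_s_3 + 2/5*h_s_4 + 1/5*h_s_5
  h_s_2 = 1 + 1/5*h_s_1 + 1/10*h_s_2 + 1/5*h_s_3 + 1/5*h_s_4 + 3/10*h_s_5
  h_s_4 = 1 + 1/5*h_s_1 + 1/5*h_s_2 + 1/10*h_s_3 + 1/5*h_s_4 + 3/10*h_s_5
  h_s_5 = 1 + 1/10*h_s_1 + 1/10*h_s_2 + 1/10*h_s_3 + 2/5*h_s_4 + 3/10*h_s_5

Substituting h_s_3 = 0 and rearranging gives the linear system (I - Q) h = 1:
  [9/10, -1/5, -2/5, -1/5] . (h_s_1, h_s_2, h_s_4, h_s_5) = 1
  [-1/5, 9/10, -1/5, -3/10] . (h_s_1, h_s_2, h_s_4, h_s_5) = 1
  [-1/5, -1/5, 4/5, -3/10] . (h_s_1, h_s_2, h_s_4, h_s_5) = 1
  [-1/10, -1/10, -2/5, 7/10] . (h_s_1, h_s_2, h_s_4, h_s_5) = 1

Solving yields:
  h_s_1 = 5990/693
  h_s_2 = 5450/693
  h_s_4 = 545/63
  h_s_5 = 550/63

Starting state is s_2, so the expected hitting time is h_s_2 = 5450/693.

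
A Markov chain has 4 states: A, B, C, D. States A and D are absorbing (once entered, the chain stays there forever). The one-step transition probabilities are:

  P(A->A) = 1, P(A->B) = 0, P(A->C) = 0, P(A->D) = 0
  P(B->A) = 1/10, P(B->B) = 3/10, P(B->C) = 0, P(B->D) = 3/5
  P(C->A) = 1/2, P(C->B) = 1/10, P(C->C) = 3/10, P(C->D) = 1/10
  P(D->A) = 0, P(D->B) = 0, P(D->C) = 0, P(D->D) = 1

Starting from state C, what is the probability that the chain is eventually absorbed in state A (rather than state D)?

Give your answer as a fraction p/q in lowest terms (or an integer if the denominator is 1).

Answer: 36/49

Derivation:
Let a_i = P(absorbed in A | start in state i).
Boundary conditions: a_A = 1, a_D = 0.
For each transient state i, a_i = sum_j P(i->j) * a_j:
  a_B = 1/10*a_A + 3/10*a_B + 0*a_C + 3/5*a_D
  a_C = 1/2*a_A + 1/10*a_B + 3/10*a_C + 1/10*a_D

Substituting a_A = 1 and a_D = 0, rearrange to (I - Q) a = r where r[i] = P(i -> A):
  [7/10, 0] . (a_B, a_C) = 1/10
  [-1/10, 7/10] . (a_B, a_C) = 1/2

Solving yields:
  a_B = 1/7
  a_C = 36/49

Starting state is C, so the absorption probability is a_C = 36/49.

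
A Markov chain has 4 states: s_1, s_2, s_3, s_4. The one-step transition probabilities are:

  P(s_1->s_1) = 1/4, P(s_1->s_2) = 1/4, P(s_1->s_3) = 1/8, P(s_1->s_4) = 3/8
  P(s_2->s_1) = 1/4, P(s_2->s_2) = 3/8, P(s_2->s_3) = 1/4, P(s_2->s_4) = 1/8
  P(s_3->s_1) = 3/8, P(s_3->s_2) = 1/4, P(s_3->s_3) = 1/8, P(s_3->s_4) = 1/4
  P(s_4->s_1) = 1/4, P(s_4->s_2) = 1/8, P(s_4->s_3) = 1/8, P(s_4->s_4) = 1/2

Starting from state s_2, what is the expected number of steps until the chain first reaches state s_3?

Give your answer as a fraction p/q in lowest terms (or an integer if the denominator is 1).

Answer: 160/29

Derivation:
Let h_i = expected steps to first reach s_3 from state i.
Boundary: h_s_3 = 0.
First-step equations for the other states:
  h_s_1 = 1 + 1/4*h_s_1 + 1/4*h_s_2 + 1/8*h_s_3 + 3/8*h_s_4
  h_s_2 = 1 + 1/4*h_s_1 + 3/8*h_s_2 + 1/4*h_s_3 + 1/8*h_s_4
  h_s_4 = 1 + 1/4*h_s_1 + 1/8*h_s_2 + 1/8*h_s_3 + 1/2*h_s_4

Substituting h_s_3 = 0 and rearranging gives the linear system (I - Q) h = 1:
  [3/4, -1/4, -3/8] . (h_s_1, h_s_2, h_s_4) = 1
  [-1/4, 5/8, -1/8] . (h_s_1, h_s_2, h_s_4) = 1
  [-1/4, -1/8, 1/2] . (h_s_1, h_s_2, h_s_4) = 1

Solving yields:
  h_s_1 = 188/29
  h_s_2 = 160/29
  h_s_4 = 192/29

Starting state is s_2, so the expected hitting time is h_s_2 = 160/29.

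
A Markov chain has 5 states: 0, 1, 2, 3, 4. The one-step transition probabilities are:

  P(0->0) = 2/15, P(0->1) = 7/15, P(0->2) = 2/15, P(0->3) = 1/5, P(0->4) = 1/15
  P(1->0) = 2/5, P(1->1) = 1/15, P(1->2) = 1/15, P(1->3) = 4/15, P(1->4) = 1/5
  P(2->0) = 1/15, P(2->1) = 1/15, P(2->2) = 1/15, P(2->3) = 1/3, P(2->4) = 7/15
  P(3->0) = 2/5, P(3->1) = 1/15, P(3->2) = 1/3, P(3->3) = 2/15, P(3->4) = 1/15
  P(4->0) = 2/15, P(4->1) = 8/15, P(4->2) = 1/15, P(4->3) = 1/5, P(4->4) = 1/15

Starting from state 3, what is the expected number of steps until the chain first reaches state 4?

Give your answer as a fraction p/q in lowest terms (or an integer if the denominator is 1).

Let h_i = expected steps to first reach 4 from state i.
Boundary: h_4 = 0.
First-step equations for the other states:
  h_0 = 1 + 2/15*h_0 + 7/15*h_1 + 2/15*h_2 + 1/5*h_3 + 1/15*h_4
  h_1 = 1 + 2/5*h_0 + 1/15*h_1 + 1/15*h_2 + 4/15*h_3 + 1/5*h_4
  h_2 = 1 + 1/15*h_0 + 1/15*h_1 + 1/15*h_2 + 1/3*h_3 + 7/15*h_4
  h_3 = 1 + 2/5*h_0 + 1/15*h_1 + 1/3*h_2 + 2/15*h_3 + 1/15*h_4

Substituting h_4 = 0 and rearranging gives the linear system (I - Q) h = 1:
  [13/15, -7/15, -2/15, -1/5] . (h_0, h_1, h_2, h_3) = 1
  [-2/5, 14/15, -1/15, -4/15] . (h_0, h_1, h_2, h_3) = 1
  [-1/15, -1/15, 14/15, -1/3] . (h_0, h_1, h_2, h_3) = 1
  [-2/5, -1/15, -1/3, 13/15] . (h_0, h_1, h_2, h_3) = 1

Solving yields:
  h_0 = 1971/311
  h_1 = 7251/1244
  h_2 = 2565/622
  h_3 = 7605/1244

Starting state is 3, so the expected hitting time is h_3 = 7605/1244.

Answer: 7605/1244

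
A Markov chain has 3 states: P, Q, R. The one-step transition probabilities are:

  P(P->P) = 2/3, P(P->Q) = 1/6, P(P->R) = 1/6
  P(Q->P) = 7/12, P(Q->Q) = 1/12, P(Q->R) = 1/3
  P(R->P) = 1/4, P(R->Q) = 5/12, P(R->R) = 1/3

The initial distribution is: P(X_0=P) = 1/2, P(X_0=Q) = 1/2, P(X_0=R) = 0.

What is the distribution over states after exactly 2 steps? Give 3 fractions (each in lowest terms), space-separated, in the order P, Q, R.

Answer: 53/96 7/32 11/48

Derivation:
Propagating the distribution step by step (d_{t+1} = d_t * P):
d_0 = (P=1/2, Q=1/2, R=0)
  d_1[P] = 1/2*2/3 + 1/2*7/12 + 0*1/4 = 5/8
  d_1[Q] = 1/2*1/6 + 1/2*1/12 + 0*5/12 = 1/8
  d_1[R] = 1/2*1/6 + 1/2*1/3 + 0*1/3 = 1/4
d_1 = (P=5/8, Q=1/8, R=1/4)
  d_2[P] = 5/8*2/3 + 1/8*7/12 + 1/4*1/4 = 53/96
  d_2[Q] = 5/8*1/6 + 1/8*1/12 + 1/4*5/12 = 7/32
  d_2[R] = 5/8*1/6 + 1/8*1/3 + 1/4*1/3 = 11/48
d_2 = (P=53/96, Q=7/32, R=11/48)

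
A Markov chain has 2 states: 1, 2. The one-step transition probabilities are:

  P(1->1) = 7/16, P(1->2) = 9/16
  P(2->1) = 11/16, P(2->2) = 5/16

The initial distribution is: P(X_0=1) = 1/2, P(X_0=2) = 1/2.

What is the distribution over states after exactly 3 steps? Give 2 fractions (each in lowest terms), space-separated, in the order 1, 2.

Answer: 141/256 115/256

Derivation:
Propagating the distribution step by step (d_{t+1} = d_t * P):
d_0 = (1=1/2, 2=1/2)
  d_1[1] = 1/2*7/16 + 1/2*11/16 = 9/16
  d_1[2] = 1/2*9/16 + 1/2*5/16 = 7/16
d_1 = (1=9/16, 2=7/16)
  d_2[1] = 9/16*7/16 + 7/16*11/16 = 35/64
  d_2[2] = 9/16*9/16 + 7/16*5/16 = 29/64
d_2 = (1=35/64, 2=29/64)
  d_3[1] = 35/64*7/16 + 29/64*11/16 = 141/256
  d_3[2] = 35/64*9/16 + 29/64*5/16 = 115/256
d_3 = (1=141/256, 2=115/256)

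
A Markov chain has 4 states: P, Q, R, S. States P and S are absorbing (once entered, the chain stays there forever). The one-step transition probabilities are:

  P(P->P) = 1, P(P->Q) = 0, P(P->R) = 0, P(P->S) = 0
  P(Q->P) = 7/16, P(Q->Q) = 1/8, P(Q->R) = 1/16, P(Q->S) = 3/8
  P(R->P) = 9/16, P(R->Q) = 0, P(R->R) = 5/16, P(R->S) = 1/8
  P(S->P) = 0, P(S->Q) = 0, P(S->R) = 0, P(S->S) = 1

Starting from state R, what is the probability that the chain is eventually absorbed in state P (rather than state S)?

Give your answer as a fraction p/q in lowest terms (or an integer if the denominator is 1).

Let a_i = P(absorbed in P | start in state i).
Boundary conditions: a_P = 1, a_S = 0.
For each transient state i, a_i = sum_j P(i->j) * a_j:
  a_Q = 7/16*a_P + 1/8*a_Q + 1/16*a_R + 3/8*a_S
  a_R = 9/16*a_P + 0*a_Q + 5/16*a_R + 1/8*a_S

Substituting a_P = 1 and a_S = 0, rearrange to (I - Q) a = r where r[i] = P(i -> P):
  [7/8, -1/16] . (a_Q, a_R) = 7/16
  [0, 11/16] . (a_Q, a_R) = 9/16

Solving yields:
  a_Q = 43/77
  a_R = 9/11

Starting state is R, so the absorption probability is a_R = 9/11.

Answer: 9/11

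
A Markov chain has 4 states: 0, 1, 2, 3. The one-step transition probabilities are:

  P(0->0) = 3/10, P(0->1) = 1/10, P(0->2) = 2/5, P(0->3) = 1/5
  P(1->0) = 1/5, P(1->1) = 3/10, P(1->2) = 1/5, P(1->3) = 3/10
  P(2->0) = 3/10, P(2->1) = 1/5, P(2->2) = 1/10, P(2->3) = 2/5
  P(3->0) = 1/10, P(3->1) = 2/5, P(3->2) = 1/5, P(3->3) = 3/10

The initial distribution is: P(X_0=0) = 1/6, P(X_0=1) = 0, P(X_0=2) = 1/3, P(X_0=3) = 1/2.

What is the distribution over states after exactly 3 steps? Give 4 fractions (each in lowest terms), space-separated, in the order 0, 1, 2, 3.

Propagating the distribution step by step (d_{t+1} = d_t * P):
d_0 = (0=1/6, 1=0, 2=1/3, 3=1/2)
  d_1[0] = 1/6*3/10 + 0*1/5 + 1/3*3/10 + 1/2*1/10 = 1/5
  d_1[1] = 1/6*1/10 + 0*3/10 + 1/3*1/5 + 1/2*2/5 = 17/60
  d_1[2] = 1/6*2/5 + 0*1/5 + 1/3*1/10 + 1/2*1/5 = 1/5
  d_1[3] = 1/6*1/5 + 0*3/10 + 1/3*2/5 + 1/2*3/10 = 19/60
d_1 = (0=1/5, 1=17/60, 2=1/5, 3=19/60)
  d_2[0] = 1/5*3/10 + 17/60*1/5 + 1/5*3/10 + 19/60*1/10 = 5/24
  d_2[1] = 1/5*1/10 + 17/60*3/10 + 1/5*1/5 + 19/60*2/5 = 163/600
  d_2[2] = 1/5*2/5 + 17/60*1/5 + 1/5*1/10 + 19/60*1/5 = 11/50
  d_2[3] = 1/5*1/5 + 17/60*3/10 + 1/5*2/5 + 19/60*3/10 = 3/10
d_2 = (0=5/24, 1=163/600, 2=11/50, 3=3/10)
  d_3[0] = 5/24*3/10 + 163/600*1/5 + 11/50*3/10 + 3/10*1/10 = 1277/6000
  d_3[1] = 5/24*1/10 + 163/600*3/10 + 11/50*1/5 + 3/10*2/5 = 799/3000
  d_3[2] = 5/24*2/5 + 163/600*1/5 + 11/50*1/10 + 3/10*1/5 = 659/3000
  d_3[3] = 5/24*1/5 + 163/600*3/10 + 11/50*2/5 + 3/10*3/10 = 1807/6000
d_3 = (0=1277/6000, 1=799/3000, 2=659/3000, 3=1807/6000)

Answer: 1277/6000 799/3000 659/3000 1807/6000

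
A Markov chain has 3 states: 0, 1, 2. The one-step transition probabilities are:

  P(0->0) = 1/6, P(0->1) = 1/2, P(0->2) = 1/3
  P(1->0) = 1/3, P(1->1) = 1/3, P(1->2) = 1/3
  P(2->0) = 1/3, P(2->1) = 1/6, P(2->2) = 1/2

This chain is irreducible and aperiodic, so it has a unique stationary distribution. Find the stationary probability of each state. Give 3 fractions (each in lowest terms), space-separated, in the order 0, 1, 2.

Answer: 2/7 11/35 2/5

Derivation:
The stationary distribution satisfies pi = pi * P, i.e.:
  pi_0 = 1/6*pi_0 + 1/3*pi_1 + 1/3*pi_2
  pi_1 = 1/2*pi_0 + 1/3*pi_1 + 1/6*pi_2
  pi_2 = 1/3*pi_0 + 1/3*pi_1 + 1/2*pi_2
with normalization: pi_0 + pi_1 + pi_2 = 1.

Using the first 2 balance equations plus normalization, the linear system A*pi = b is:
  [-5/6, 1/3, 1/3] . pi = 0
  [1/2, -2/3, 1/6] . pi = 0
  [1, 1, 1] . pi = 1

Solving yields:
  pi_0 = 2/7
  pi_1 = 11/35
  pi_2 = 2/5

Verification (pi * P):
  2/7*1/6 + 11/35*1/3 + 2/5*1/3 = 2/7 = pi_0  (ok)
  2/7*1/2 + 11/35*1/3 + 2/5*1/6 = 11/35 = pi_1  (ok)
  2/7*1/3 + 11/35*1/3 + 2/5*1/2 = 2/5 = pi_2  (ok)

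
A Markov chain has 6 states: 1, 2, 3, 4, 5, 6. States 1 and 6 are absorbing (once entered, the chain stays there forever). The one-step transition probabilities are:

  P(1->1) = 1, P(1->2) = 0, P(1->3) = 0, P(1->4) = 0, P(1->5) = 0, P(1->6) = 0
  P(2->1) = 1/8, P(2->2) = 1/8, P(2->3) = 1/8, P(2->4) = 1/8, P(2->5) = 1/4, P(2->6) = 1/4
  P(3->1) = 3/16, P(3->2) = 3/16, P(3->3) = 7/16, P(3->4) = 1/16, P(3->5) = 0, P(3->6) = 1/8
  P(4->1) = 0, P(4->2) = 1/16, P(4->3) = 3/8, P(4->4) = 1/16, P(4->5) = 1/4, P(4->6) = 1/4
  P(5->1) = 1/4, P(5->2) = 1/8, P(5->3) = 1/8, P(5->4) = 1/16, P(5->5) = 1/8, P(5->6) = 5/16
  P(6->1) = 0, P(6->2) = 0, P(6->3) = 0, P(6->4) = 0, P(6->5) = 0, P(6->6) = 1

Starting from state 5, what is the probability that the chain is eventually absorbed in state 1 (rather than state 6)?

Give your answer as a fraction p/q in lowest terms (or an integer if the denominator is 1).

Answer: 2288/5233

Derivation:
Let a_i = P(absorbed in 1 | start in state i).
Boundary conditions: a_1 = 1, a_6 = 0.
For each transient state i, a_i = sum_j P(i->j) * a_j:
  a_2 = 1/8*a_1 + 1/8*a_2 + 1/8*a_3 + 1/8*a_4 + 1/4*a_5 + 1/4*a_6
  a_3 = 3/16*a_1 + 3/16*a_2 + 7/16*a_3 + 1/16*a_4 + 0*a_5 + 1/8*a_6
  a_4 = 0*a_1 + 1/16*a_2 + 3/8*a_3 + 1/16*a_4 + 1/4*a_5 + 1/4*a_6
  a_5 = 1/4*a_1 + 1/8*a_2 + 1/8*a_3 + 1/16*a_4 + 1/8*a_5 + 5/16*a_6

Substituting a_1 = 1 and a_6 = 0, rearrange to (I - Q) a = r where r[i] = P(i -> 1):
  [7/8, -1/8, -1/8, -1/4] . (a_2, a_3, a_4, a_5) = 1/8
  [-3/16, 9/16, -1/16, 0] . (a_2, a_3, a_4, a_5) = 3/16
  [-1/16, -3/8, 15/16, -1/4] . (a_2, a_3, a_4, a_5) = 0
  [-1/8, -1/8, -1/16, 7/8] . (a_2, a_3, a_4, a_5) = 1/4

Solving yields:
  a_2 = 2032/5233
  a_3 = 2621/5233
  a_4 = 1794/5233
  a_5 = 2288/5233

Starting state is 5, so the absorption probability is a_5 = 2288/5233.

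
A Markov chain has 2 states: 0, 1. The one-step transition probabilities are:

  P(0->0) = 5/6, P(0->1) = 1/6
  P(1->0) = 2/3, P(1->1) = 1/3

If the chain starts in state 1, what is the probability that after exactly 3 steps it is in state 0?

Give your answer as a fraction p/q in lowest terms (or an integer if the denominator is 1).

Answer: 43/54

Derivation:
Computing P^3 by repeated multiplication:
P^1 =
  0: [5/6, 1/6]
  1: [2/3, 1/3]
P^2 =
  0: [29/36, 7/36]
  1: [7/9, 2/9]
P^3 =
  0: [173/216, 43/216]
  1: [43/54, 11/54]

(P^3)[1 -> 0] = 43/54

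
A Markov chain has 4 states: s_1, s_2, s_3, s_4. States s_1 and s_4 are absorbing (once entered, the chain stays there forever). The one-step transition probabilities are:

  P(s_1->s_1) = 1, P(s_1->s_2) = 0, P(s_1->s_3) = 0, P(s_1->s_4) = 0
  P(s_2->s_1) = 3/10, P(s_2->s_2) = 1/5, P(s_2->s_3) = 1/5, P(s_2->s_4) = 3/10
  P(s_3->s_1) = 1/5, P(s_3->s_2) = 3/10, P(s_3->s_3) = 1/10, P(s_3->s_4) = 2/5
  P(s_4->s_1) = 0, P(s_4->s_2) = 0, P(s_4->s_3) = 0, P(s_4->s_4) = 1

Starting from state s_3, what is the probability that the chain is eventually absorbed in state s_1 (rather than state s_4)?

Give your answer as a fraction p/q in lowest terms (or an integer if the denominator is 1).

Let a_i = P(absorbed in s_1 | start in state i).
Boundary conditions: a_s_1 = 1, a_s_4 = 0.
For each transient state i, a_i = sum_j P(i->j) * a_j:
  a_s_2 = 3/10*a_s_1 + 1/5*a_s_2 + 1/5*a_s_3 + 3/10*a_s_4
  a_s_3 = 1/5*a_s_1 + 3/10*a_s_2 + 1/10*a_s_3 + 2/5*a_s_4

Substituting a_s_1 = 1 and a_s_4 = 0, rearrange to (I - Q) a = r where r[i] = P(i -> s_1):
  [4/5, -1/5] . (a_s_2, a_s_3) = 3/10
  [-3/10, 9/10] . (a_s_2, a_s_3) = 1/5

Solving yields:
  a_s_2 = 31/66
  a_s_3 = 25/66

Starting state is s_3, so the absorption probability is a_s_3 = 25/66.

Answer: 25/66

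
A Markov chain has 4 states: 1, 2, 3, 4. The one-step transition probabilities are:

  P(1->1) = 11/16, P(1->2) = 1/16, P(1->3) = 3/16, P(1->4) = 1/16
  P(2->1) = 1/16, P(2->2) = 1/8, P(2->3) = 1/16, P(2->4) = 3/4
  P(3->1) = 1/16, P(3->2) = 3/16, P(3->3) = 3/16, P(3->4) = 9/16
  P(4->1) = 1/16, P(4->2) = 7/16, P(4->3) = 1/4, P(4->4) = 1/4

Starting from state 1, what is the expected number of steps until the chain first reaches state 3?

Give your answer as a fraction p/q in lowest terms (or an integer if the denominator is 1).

Let h_i = expected steps to first reach 3 from state i.
Boundary: h_3 = 0.
First-step equations for the other states:
  h_1 = 1 + 11/16*h_1 + 1/16*h_2 + 3/16*h_3 + 1/16*h_4
  h_2 = 1 + 1/16*h_1 + 1/8*h_2 + 1/16*h_3 + 3/4*h_4
  h_4 = 1 + 1/16*h_1 + 7/16*h_2 + 1/4*h_3 + 1/4*h_4

Substituting h_3 = 0 and rearranging gives the linear system (I - Q) h = 1:
  [5/16, -1/16, -1/16] . (h_1, h_2, h_4) = 1
  [-1/16, 7/8, -3/4] . (h_1, h_2, h_4) = 1
  [-1/16, -7/16, 3/4] . (h_1, h_2, h_4) = 1

Solving yields:
  h_1 = 688/125
  h_2 = 768/125
  h_4 = 672/125

Starting state is 1, so the expected hitting time is h_1 = 688/125.

Answer: 688/125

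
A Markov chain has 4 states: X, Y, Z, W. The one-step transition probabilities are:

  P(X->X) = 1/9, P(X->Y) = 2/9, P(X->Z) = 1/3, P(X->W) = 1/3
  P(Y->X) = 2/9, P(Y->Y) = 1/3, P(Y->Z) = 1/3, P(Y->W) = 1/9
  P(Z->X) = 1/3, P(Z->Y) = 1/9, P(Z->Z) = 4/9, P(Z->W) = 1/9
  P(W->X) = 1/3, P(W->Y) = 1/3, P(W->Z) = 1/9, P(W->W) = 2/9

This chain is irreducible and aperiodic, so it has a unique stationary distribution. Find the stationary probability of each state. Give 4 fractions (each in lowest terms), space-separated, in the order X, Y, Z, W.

Answer: 79/314 73/314 103/314 59/314

Derivation:
The stationary distribution satisfies pi = pi * P, i.e.:
  pi_X = 1/9*pi_X + 2/9*pi_Y + 1/3*pi_Z + 1/3*pi_W
  pi_Y = 2/9*pi_X + 1/3*pi_Y + 1/9*pi_Z + 1/3*pi_W
  pi_Z = 1/3*pi_X + 1/3*pi_Y + 4/9*pi_Z + 1/9*pi_W
  pi_W = 1/3*pi_X + 1/9*pi_Y + 1/9*pi_Z + 2/9*pi_W
with normalization: pi_X + pi_Y + pi_Z + pi_W = 1.

Using the first 3 balance equations plus normalization, the linear system A*pi = b is:
  [-8/9, 2/9, 1/3, 1/3] . pi = 0
  [2/9, -2/3, 1/9, 1/3] . pi = 0
  [1/3, 1/3, -5/9, 1/9] . pi = 0
  [1, 1, 1, 1] . pi = 1

Solving yields:
  pi_X = 79/314
  pi_Y = 73/314
  pi_Z = 103/314
  pi_W = 59/314

Verification (pi * P):
  79/314*1/9 + 73/314*2/9 + 103/314*1/3 + 59/314*1/3 = 79/314 = pi_X  (ok)
  79/314*2/9 + 73/314*1/3 + 103/314*1/9 + 59/314*1/3 = 73/314 = pi_Y  (ok)
  79/314*1/3 + 73/314*1/3 + 103/314*4/9 + 59/314*1/9 = 103/314 = pi_Z  (ok)
  79/314*1/3 + 73/314*1/9 + 103/314*1/9 + 59/314*2/9 = 59/314 = pi_W  (ok)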